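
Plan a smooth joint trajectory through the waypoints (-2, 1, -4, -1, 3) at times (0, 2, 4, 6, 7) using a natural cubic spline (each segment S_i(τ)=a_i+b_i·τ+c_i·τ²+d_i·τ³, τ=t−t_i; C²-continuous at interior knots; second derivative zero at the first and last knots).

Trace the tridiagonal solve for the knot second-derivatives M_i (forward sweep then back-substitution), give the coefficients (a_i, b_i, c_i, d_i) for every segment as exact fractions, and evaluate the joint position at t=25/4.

  seg 0: a=-2 b=115/41 c=0 d=-107/328
  seg 1: a=1 b=-91/82 c=-321/164 d=207/328
  seg 2: a=-4 b=-56/41 c=75/41 d=-65/328
  seg 3: a=-1 b=293/82 c=105/164 d=-35/164
S(25/4) = -735/10496

Δ: Δ0=3/2, Δ1=-5/2, Δ2=3/2, Δ3=4
row 1: diag=8, rhs=-24; c'=1/4, d'=-3
row 2: denom=8−2·1/4=15/2; d'=(24−2·-3)/(15/2)=4
row 3: denom=6−2·4/15=82/15; d'=(15−2·4)/(82/15)=105/82
back: M3=105/82
back: M2=4−4/15·105/82=150/41
back: M1=-3−1/4·150/41=-321/82
M: M0=0, M1=-321/82, M2=150/41, M3=105/82, M4=0
seg 0: a=-2, c=M0/2=0, d=(M1−M0)/(6·2)=-107/328, b=Δ0−h0·(2M0+M1)/6=115/41
seg 1: a=1, c=M1/2=-321/164, d=(M2−M1)/(6·2)=207/328, b=Δ1−h1·(2M1+M2)/6=-91/82
seg 2: a=-4, c=M2/2=75/41, d=(M3−M2)/(6·2)=-65/328, b=Δ2−h2·(2M2+M3)/6=-56/41
seg 3: a=-1, c=M3/2=105/164, d=(M4−M3)/(6·1)=-35/164, b=Δ3−h3·(2M3+M4)/6=293/82
t_q=25/4 → seg 3, τ=1/4; S=-1+293/82·τ+105/164·τ²+-35/164·τ³=-735/10496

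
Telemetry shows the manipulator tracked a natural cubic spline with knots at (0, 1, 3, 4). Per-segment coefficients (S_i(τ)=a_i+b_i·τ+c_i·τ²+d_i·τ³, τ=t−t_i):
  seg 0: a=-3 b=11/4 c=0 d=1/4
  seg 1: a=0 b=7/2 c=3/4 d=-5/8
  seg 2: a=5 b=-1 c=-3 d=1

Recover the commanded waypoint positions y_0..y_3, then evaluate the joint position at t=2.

y_0 = S_0(0) = a_0 = -3
y_1 = S_1(0) = a_1 = 0
y_2 = S_2(0) = a_2 = 5
y_3 = S_2(1) = 2
t_q=2 is in segment 1 (τ=1); S_1(τ)=29/8

y_0=-3 y_1=0 y_2=5 y_3=2
S(2) = 29/8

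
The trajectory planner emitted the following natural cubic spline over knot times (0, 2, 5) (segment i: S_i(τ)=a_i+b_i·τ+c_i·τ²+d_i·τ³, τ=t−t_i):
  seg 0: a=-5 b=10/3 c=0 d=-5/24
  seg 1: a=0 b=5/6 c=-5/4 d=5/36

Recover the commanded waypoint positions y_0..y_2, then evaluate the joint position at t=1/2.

y_0 = S_0(0) = a_0 = -5
y_1 = S_1(0) = a_1 = 0
y_2 = S_1(3) = -5
t_q=1/2 is in segment 0 (τ=1/2); S_0(τ)=-215/64

y_0=-5 y_1=0 y_2=-5
S(1/2) = -215/64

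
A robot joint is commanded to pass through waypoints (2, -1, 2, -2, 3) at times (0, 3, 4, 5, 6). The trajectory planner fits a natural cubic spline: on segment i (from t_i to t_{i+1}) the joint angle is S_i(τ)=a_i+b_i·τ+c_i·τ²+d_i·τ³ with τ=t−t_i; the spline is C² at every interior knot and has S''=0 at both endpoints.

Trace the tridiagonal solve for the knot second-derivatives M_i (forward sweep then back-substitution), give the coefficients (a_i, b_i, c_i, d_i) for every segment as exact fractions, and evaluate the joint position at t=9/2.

  seg 0: a=2 b=-407/116 c=0 d=97/348
  seg 1: a=-1 b=233/58 c=291/116 d=-409/116
  seg 2: a=2 b=-179/116 c=-234/29 d=651/116
  seg 3: a=-2 b=-49/58 c=1017/116 d=-339/116
S(9/2) = -81/928

Δ: Δ0=-1, Δ1=3, Δ2=-4, Δ3=5
row 1: diag=8, rhs=24; c'=1/8, d'=3
row 2: denom=4−1·1/8=31/8; d'=(-42−1·3)/(31/8)=-360/31
row 3: denom=4−1·8/31=116/31; d'=(54−1·-360/31)/(116/31)=1017/58
back: M3=1017/58
back: M2=-360/31−8/31·1017/58=-468/29
back: M1=3−1/8·-468/29=291/58
M: M0=0, M1=291/58, M2=-468/29, M3=1017/58, M4=0
seg 0: a=2, c=M0/2=0, d=(M1−M0)/(6·3)=97/348, b=Δ0−h0·(2M0+M1)/6=-407/116
seg 1: a=-1, c=M1/2=291/116, d=(M2−M1)/(6·1)=-409/116, b=Δ1−h1·(2M1+M2)/6=233/58
seg 2: a=2, c=M2/2=-234/29, d=(M3−M2)/(6·1)=651/116, b=Δ2−h2·(2M2+M3)/6=-179/116
seg 3: a=-2, c=M3/2=1017/116, d=(M4−M3)/(6·1)=-339/116, b=Δ3−h3·(2M3+M4)/6=-49/58
t_q=9/2 → seg 2, τ=1/2; S=2+-179/116·τ+-234/29·τ²+651/116·τ³=-81/928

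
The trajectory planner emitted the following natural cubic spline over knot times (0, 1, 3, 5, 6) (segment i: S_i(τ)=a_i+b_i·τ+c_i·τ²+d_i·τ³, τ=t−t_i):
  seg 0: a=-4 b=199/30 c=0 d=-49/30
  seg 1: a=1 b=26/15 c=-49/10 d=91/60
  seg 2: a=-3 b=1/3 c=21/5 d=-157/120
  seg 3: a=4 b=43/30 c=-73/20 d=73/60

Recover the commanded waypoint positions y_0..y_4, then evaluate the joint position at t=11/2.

y_0 = S_0(0) = a_0 = -4
y_1 = S_1(0) = a_1 = 1
y_2 = S_2(0) = a_2 = -3
y_3 = S_3(0) = a_3 = 4
y_4 = S_3(1) = 3
t_q=11/2 is in segment 3 (τ=1/2); S_3(τ)=633/160

y_0=-4 y_1=1 y_2=-3 y_3=4 y_4=3
S(11/2) = 633/160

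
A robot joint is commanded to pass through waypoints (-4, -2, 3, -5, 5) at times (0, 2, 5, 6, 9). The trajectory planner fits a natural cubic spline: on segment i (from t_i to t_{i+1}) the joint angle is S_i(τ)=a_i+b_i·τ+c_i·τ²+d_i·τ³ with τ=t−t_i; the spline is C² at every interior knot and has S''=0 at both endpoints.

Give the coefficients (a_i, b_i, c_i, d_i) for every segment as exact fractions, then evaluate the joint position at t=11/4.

Δ: Δ0=1, Δ1=5/3, Δ2=-8, Δ3=10/3
row 1: diag=10, rhs=4; c'=3/10, d'=2/5
row 2: denom=8−3·3/10=71/10; d'=(-58−3·2/5)/(71/10)=-592/71
row 3: denom=8−1·10/71=558/71; d'=(68−1·-592/71)/(558/71)=2710/279
back: M3=2710/279
back: M2=-592/71−10/71·2710/279=-2708/279
back: M1=2/5−3/10·-2708/279=308/93
M: M0=0, M1=308/93, M2=-2708/279, M3=2710/279, M4=0
seg 0: a=-4, c=M0/2=0, d=(M1−M0)/(6·2)=77/279, b=Δ0−h0·(2M0+M1)/6=-29/279
seg 1: a=-2, c=M1/2=154/93, d=(M2−M1)/(6·3)=-1816/2511, b=Δ1−h1·(2M1+M2)/6=895/279
seg 2: a=3, c=M2/2=-1354/279, d=(M3−M2)/(6·1)=301/93, b=Δ2−h2·(2M2+M3)/6=-1781/279
seg 3: a=-5, c=M3/2=1355/279, d=(M4−M3)/(6·3)=-1355/2511, b=Δ3−h3·(2M3+M4)/6=-1780/279
t_q=11/4 → seg 1, τ=3/4; S=-2+895/279·τ+154/93·τ²+-1816/2511·τ³=32/31

  seg 0: a=-4 b=-29/279 c=0 d=77/279
  seg 1: a=-2 b=895/279 c=154/93 d=-1816/2511
  seg 2: a=3 b=-1781/279 c=-1354/279 d=301/93
  seg 3: a=-5 b=-1780/279 c=1355/279 d=-1355/2511
S(11/4) = 32/31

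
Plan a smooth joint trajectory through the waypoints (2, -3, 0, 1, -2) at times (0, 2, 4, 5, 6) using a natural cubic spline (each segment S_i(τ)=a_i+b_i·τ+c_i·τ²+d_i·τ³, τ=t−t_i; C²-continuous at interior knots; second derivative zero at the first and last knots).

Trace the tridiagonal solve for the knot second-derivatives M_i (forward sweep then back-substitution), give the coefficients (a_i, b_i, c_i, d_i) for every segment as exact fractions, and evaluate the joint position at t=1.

Δ: Δ0=-5/2, Δ1=3/2, Δ2=1, Δ3=-3
row 1: diag=8, rhs=24; c'=1/4, d'=3
row 2: denom=6−2·1/4=11/2; d'=(-3−2·3)/(11/2)=-18/11
row 3: denom=4−1·2/11=42/11; d'=(-24−1·-18/11)/(42/11)=-41/7
back: M3=-41/7
back: M2=-18/11−2/11·-41/7=-4/7
back: M1=3−1/4·-4/7=22/7
M: M0=0, M1=22/7, M2=-4/7, M3=-41/7, M4=0
seg 0: a=2, c=M0/2=0, d=(M1−M0)/(6·2)=11/42, b=Δ0−h0·(2M0+M1)/6=-149/42
seg 1: a=-3, c=M1/2=11/7, d=(M2−M1)/(6·2)=-13/42, b=Δ1−h1·(2M1+M2)/6=-17/42
seg 2: a=0, c=M2/2=-2/7, d=(M3−M2)/(6·1)=-37/42, b=Δ2−h2·(2M2+M3)/6=13/6
seg 3: a=1, c=M3/2=-41/14, d=(M4−M3)/(6·1)=41/42, b=Δ3−h3·(2M3+M4)/6=-22/21
t_q=1 → seg 0, τ=1; S=2+-149/42·τ+0·τ²+11/42·τ³=-9/7

  seg 0: a=2 b=-149/42 c=0 d=11/42
  seg 1: a=-3 b=-17/42 c=11/7 d=-13/42
  seg 2: a=0 b=13/6 c=-2/7 d=-37/42
  seg 3: a=1 b=-22/21 c=-41/14 d=41/42
S(1) = -9/7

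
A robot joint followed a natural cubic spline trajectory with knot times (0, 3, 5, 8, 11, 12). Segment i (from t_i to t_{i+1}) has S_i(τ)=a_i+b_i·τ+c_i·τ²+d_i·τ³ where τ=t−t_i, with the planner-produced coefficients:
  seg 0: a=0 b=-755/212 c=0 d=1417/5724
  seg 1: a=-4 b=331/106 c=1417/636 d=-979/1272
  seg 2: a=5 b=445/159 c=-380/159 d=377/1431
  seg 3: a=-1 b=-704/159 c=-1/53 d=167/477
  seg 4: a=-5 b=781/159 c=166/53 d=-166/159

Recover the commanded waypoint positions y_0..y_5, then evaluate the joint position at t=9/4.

y_0=0 y_1=-4 y_2=5 y_3=-1 y_4=-5 y_5=2
S(9/4) = -70461/13568

y_0 = S_0(0) = a_0 = 0
y_1 = S_1(0) = a_1 = -4
y_2 = S_2(0) = a_2 = 5
y_3 = S_3(0) = a_3 = -1
y_4 = S_4(0) = a_4 = -5
y_5 = S_4(1) = 2
t_q=9/4 is in segment 0 (τ=9/4); S_0(τ)=-70461/13568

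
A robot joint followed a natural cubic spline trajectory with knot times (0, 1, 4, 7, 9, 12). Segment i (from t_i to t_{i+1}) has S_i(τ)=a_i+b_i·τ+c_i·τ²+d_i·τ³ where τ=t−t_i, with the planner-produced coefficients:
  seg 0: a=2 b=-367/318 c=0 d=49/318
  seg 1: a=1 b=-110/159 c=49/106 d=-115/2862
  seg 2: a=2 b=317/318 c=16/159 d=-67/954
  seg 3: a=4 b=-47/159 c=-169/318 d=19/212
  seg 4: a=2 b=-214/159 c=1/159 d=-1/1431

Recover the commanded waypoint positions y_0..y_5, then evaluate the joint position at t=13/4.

y_0=2 y_1=1 y_2=2 y_3=4 y_4=2 y_5=-2
S(13/4) = 8995/6784

y_0 = S_0(0) = a_0 = 2
y_1 = S_1(0) = a_1 = 1
y_2 = S_2(0) = a_2 = 2
y_3 = S_3(0) = a_3 = 4
y_4 = S_4(0) = a_4 = 2
y_5 = S_4(3) = -2
t_q=13/4 is in segment 1 (τ=9/4); S_1(τ)=8995/6784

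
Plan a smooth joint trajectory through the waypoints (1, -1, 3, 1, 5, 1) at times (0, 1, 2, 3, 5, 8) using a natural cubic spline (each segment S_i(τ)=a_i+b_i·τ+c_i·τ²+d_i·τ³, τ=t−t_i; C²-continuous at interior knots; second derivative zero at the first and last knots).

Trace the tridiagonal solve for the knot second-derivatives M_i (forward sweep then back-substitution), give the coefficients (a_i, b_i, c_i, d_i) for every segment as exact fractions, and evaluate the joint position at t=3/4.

  seg 0: a=1 b=-49/12 c=0 d=25/12
  seg 1: a=-1 b=13/6 c=25/4 d=-53/12
  seg 2: a=3 b=17/12 c=-7 d=43/12
  seg 3: a=1 b=-11/6 c=15/4 d=-11/12
  seg 4: a=5 b=13/6 c=-7/4 d=7/36
S(3/4) = -303/256

Δ: Δ0=-2, Δ1=4, Δ2=-2, Δ3=2, Δ4=-4/3
row 1: diag=4, rhs=36; c'=1/4, d'=9
row 2: denom=4−1·1/4=15/4; d'=(-36−1·9)/(15/4)=-12
row 3: denom=6−1·4/15=86/15; d'=(24−1·-12)/(86/15)=270/43
row 4: denom=10−2·15/43=400/43; d'=(-20−2·270/43)/(400/43)=-7/2
back: M4=-7/2
back: M3=270/43−15/43·-7/2=15/2
back: M2=-12−4/15·15/2=-14
back: M1=9−1/4·-14=25/2
M: M0=0, M1=25/2, M2=-14, M3=15/2, M4=-7/2, M5=0
seg 0: a=1, c=M0/2=0, d=(M1−M0)/(6·1)=25/12, b=Δ0−h0·(2M0+M1)/6=-49/12
seg 1: a=-1, c=M1/2=25/4, d=(M2−M1)/(6·1)=-53/12, b=Δ1−h1·(2M1+M2)/6=13/6
seg 2: a=3, c=M2/2=-7, d=(M3−M2)/(6·1)=43/12, b=Δ2−h2·(2M2+M3)/6=17/12
seg 3: a=1, c=M3/2=15/4, d=(M4−M3)/(6·2)=-11/12, b=Δ3−h3·(2M3+M4)/6=-11/6
seg 4: a=5, c=M4/2=-7/4, d=(M5−M4)/(6·3)=7/36, b=Δ4−h4·(2M4+M5)/6=13/6
t_q=3/4 → seg 0, τ=3/4; S=1+-49/12·τ+0·τ²+25/12·τ³=-303/256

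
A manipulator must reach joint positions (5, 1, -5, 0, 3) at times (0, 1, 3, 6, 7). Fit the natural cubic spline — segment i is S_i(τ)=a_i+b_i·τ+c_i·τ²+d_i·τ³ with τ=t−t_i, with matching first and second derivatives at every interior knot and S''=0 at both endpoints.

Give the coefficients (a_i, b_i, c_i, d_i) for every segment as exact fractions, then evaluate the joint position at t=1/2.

Δ: Δ0=-4, Δ1=-3, Δ2=5/3, Δ3=3
row 1: diag=6, rhs=6; c'=1/3, d'=1
row 2: denom=10−2·1/3=28/3; d'=(28−2·1)/(28/3)=39/14
row 3: denom=8−3·9/28=197/28; d'=(8−3·39/14)/(197/28)=-10/197
back: M3=-10/197
back: M2=39/14−9/28·-10/197=552/197
back: M1=1−1/3·552/197=13/197
M: M0=0, M1=13/197, M2=552/197, M3=-10/197, M4=0
seg 0: a=5, c=M0/2=0, d=(M1−M0)/(6·1)=13/1182, b=Δ0−h0·(2M0+M1)/6=-4741/1182
seg 1: a=1, c=M1/2=13/394, d=(M2−M1)/(6·2)=539/2364, b=Δ1−h1·(2M1+M2)/6=-2351/591
seg 2: a=-5, c=M2/2=276/197, d=(M3−M2)/(6·3)=-281/1773, b=Δ2−h2·(2M2+M3)/6=-656/591
seg 3: a=0, c=M3/2=-5/197, d=(M4−M3)/(6·1)=5/591, b=Δ3−h3·(2M3+M4)/6=1783/591
t_q=1/2 → seg 0, τ=1/2; S=5+-4741/1182·τ+0·τ²+13/1182·τ³=9443/3152

  seg 0: a=5 b=-4741/1182 c=0 d=13/1182
  seg 1: a=1 b=-2351/591 c=13/394 d=539/2364
  seg 2: a=-5 b=-656/591 c=276/197 d=-281/1773
  seg 3: a=0 b=1783/591 c=-5/197 d=5/591
S(1/2) = 9443/3152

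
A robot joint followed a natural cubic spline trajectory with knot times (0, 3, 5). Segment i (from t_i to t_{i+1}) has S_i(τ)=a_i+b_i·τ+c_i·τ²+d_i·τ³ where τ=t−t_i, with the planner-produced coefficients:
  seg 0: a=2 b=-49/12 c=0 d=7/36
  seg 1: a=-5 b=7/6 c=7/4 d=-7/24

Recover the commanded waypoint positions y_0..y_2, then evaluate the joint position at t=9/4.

y_0 = S_0(0) = a_0 = 2
y_1 = S_1(0) = a_1 = -5
y_2 = S_1(2) = 2
t_q=9/4 is in segment 0 (τ=9/4); S_0(τ)=-1273/256

y_0=2 y_1=-5 y_2=2
S(9/4) = -1273/256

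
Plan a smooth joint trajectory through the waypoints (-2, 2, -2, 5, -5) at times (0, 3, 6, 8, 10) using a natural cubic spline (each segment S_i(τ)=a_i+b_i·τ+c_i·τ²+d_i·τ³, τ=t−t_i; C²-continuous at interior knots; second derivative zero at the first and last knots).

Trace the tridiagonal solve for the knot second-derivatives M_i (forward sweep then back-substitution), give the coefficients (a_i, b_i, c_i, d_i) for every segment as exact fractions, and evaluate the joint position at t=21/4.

  seg 0: a=-2 b=743/280 c=0 d=-1109/7560
  seg 1: a=2 b=-183/140 c=-1109/840 d=661/1512
  seg 2: a=-2 b=103/40 c=183/70 d=-241/224
  seg 3: a=5 b=17/140 c=-2151/560 d=717/1120
S(21/4) = -47401/17920

Δ: Δ0=4/3, Δ1=-4/3, Δ2=7/2, Δ3=-5
row 1: diag=12, rhs=-16; c'=1/4, d'=-4/3
row 2: denom=10−3·1/4=37/4; d'=(29−3·-4/3)/(37/4)=132/37
row 3: denom=8−2·8/37=280/37; d'=(-51−2·132/37)/(280/37)=-2151/280
back: M3=-2151/280
back: M2=132/37−8/37·-2151/280=183/35
back: M1=-4/3−1/4·183/35=-1109/420
M: M0=0, M1=-1109/420, M2=183/35, M3=-2151/280, M4=0
seg 0: a=-2, c=M0/2=0, d=(M1−M0)/(6·3)=-1109/7560, b=Δ0−h0·(2M0+M1)/6=743/280
seg 1: a=2, c=M1/2=-1109/840, d=(M2−M1)/(6·3)=661/1512, b=Δ1−h1·(2M1+M2)/6=-183/140
seg 2: a=-2, c=M2/2=183/70, d=(M3−M2)/(6·2)=-241/224, b=Δ2−h2·(2M2+M3)/6=103/40
seg 3: a=5, c=M3/2=-2151/560, d=(M4−M3)/(6·2)=717/1120, b=Δ3−h3·(2M3+M4)/6=17/140
t_q=21/4 → seg 1, τ=9/4; S=2+-183/140·τ+-1109/840·τ²+661/1512·τ³=-47401/17920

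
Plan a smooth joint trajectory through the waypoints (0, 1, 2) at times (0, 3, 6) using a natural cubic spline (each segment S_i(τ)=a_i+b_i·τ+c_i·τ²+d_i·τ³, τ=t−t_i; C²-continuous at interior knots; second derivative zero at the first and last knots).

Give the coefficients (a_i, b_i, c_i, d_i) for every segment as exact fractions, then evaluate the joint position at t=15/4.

Δ: Δ0=1/3, Δ1=1/3
row 1: diag=12, rhs=0; c'=1/4, d'=0
back: M1=0
M: M0=0, M1=0, M2=0
seg 0: a=0, c=M0/2=0, d=(M1−M0)/(6·3)=0, b=Δ0−h0·(2M0+M1)/6=1/3
seg 1: a=1, c=M1/2=0, d=(M2−M1)/(6·3)=0, b=Δ1−h1·(2M1+M2)/6=1/3
t_q=15/4 → seg 1, τ=3/4; S=1+1/3·τ+0·τ²+0·τ³=5/4

  seg 0: a=0 b=1/3 c=0 d=0
  seg 1: a=1 b=1/3 c=0 d=0
S(15/4) = 5/4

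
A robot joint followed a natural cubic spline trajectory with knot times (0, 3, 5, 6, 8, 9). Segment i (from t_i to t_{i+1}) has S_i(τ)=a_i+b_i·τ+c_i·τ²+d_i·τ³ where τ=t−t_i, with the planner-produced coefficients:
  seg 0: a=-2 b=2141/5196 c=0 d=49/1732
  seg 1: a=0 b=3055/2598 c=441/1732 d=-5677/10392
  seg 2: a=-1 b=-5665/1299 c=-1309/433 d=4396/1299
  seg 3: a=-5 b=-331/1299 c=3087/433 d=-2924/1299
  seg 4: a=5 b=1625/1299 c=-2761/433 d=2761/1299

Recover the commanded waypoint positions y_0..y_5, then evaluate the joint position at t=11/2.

y_0 = S_0(0) = a_0 = -2
y_1 = S_1(0) = a_1 = 0
y_2 = S_2(0) = a_2 = -1
y_3 = S_3(0) = a_3 = -5
y_4 = S_4(0) = a_4 = 5
y_5 = S_4(1) = 2
t_q=11/2 is in segment 2 (τ=1/2); S_2(τ)=-6085/1732

y_0=-2 y_1=0 y_2=-1 y_3=-5 y_4=5 y_5=2
S(11/2) = -6085/1732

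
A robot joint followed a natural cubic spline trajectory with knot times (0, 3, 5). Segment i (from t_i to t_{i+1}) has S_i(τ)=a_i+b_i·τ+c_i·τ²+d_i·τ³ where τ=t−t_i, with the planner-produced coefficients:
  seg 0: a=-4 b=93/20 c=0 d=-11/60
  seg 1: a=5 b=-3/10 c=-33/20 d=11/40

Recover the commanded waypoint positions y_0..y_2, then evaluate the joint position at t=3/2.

y_0=-4 y_1=5 y_2=0
S(3/2) = 377/160

y_0 = S_0(0) = a_0 = -4
y_1 = S_1(0) = a_1 = 5
y_2 = S_1(2) = 0
t_q=3/2 is in segment 0 (τ=3/2); S_0(τ)=377/160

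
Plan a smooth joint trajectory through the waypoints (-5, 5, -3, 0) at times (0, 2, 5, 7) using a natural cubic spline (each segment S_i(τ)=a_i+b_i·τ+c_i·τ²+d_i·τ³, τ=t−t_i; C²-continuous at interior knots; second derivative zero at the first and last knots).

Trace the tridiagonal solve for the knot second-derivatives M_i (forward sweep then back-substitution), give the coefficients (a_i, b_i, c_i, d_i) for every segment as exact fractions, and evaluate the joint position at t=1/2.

  seg 0: a=-5 b=1900/273 c=0 d=-535/1092
  seg 1: a=5 b=295/273 c=-535/182 d=71/126
  seg 2: a=-3 b=-733/546 c=194/91 d=-97/273
S(1/2) = -4605/2912

Δ: Δ0=5, Δ1=-8/3, Δ2=3/2
row 1: diag=10, rhs=-46; c'=3/10, d'=-23/5
row 2: denom=10−3·3/10=91/10; d'=(25−3·-23/5)/(91/10)=388/91
back: M2=388/91
back: M1=-23/5−3/10·388/91=-535/91
M: M0=0, M1=-535/91, M2=388/91, M3=0
seg 0: a=-5, c=M0/2=0, d=(M1−M0)/(6·2)=-535/1092, b=Δ0−h0·(2M0+M1)/6=1900/273
seg 1: a=5, c=M1/2=-535/182, d=(M2−M1)/(6·3)=71/126, b=Δ1−h1·(2M1+M2)/6=295/273
seg 2: a=-3, c=M2/2=194/91, d=(M3−M2)/(6·2)=-97/273, b=Δ2−h2·(2M2+M3)/6=-733/546
t_q=1/2 → seg 0, τ=1/2; S=-5+1900/273·τ+0·τ²+-535/1092·τ³=-4605/2912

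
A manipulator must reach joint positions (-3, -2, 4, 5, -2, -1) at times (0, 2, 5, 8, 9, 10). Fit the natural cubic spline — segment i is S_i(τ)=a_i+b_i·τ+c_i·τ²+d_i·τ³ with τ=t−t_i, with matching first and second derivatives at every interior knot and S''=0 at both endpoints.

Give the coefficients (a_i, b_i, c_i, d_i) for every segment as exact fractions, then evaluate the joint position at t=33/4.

Δ: Δ0=1/2, Δ1=2, Δ2=1/3, Δ3=-7, Δ4=1
row 1: diag=10, rhs=9; c'=3/10, d'=9/10
row 2: denom=12−3·3/10=111/10; d'=(-10−3·9/10)/(111/10)=-127/111
row 3: denom=8−3·10/37=266/37; d'=(-44−3·-127/111)/(266/37)=-79/14
row 4: denom=4−1·37/266=1027/266; d'=(48−1·-79/14)/(1027/266)=14269/1027
back: M4=14269/1027
back: M3=-79/14−37/266·14269/1027=-7780/1027
back: M2=-127/111−10/37·-7780/1027=2783/3081
back: M1=9/10−3/10·2783/3081=646/1027
M: M0=0, M1=646/1027, M2=2783/3081, M3=-7780/1027, M4=14269/1027, M5=0
seg 0: a=-3, c=M0/2=0, d=(M1−M0)/(6·2)=323/6162, b=Δ0−h0·(2M0+M1)/6=1789/6162
seg 1: a=-2, c=M1/2=323/1027, d=(M2−M1)/(6·3)=65/4266, b=Δ1−h1·(2M1+M2)/6=5665/6162
seg 2: a=4, c=M2/2=2783/6162, d=(M3−M2)/(6·3)=-26123/55458, b=Δ2−h2·(2M2+M3)/6=9914/3081
seg 3: a=5, c=M3/2=-3890/1027, d=(M4−M3)/(6·1)=22049/6162, b=Δ3−h3·(2M3+M4)/6=-41843/6162
seg 4: a=-2, c=M4/2=14269/2054, d=(M5−M4)/(6·1)=-14269/6162, b=Δ4−h4·(2M4+M5)/6=-11188/3081
t_q=33/4 → seg 3, τ=1/4; S=5+-41843/6162·τ+-3890/1027·τ²+22049/6162·τ³=410347/131456

  seg 0: a=-3 b=1789/6162 c=0 d=323/6162
  seg 1: a=-2 b=5665/6162 c=323/1027 d=65/4266
  seg 2: a=4 b=9914/3081 c=2783/6162 d=-26123/55458
  seg 3: a=5 b=-41843/6162 c=-3890/1027 d=22049/6162
  seg 4: a=-2 b=-11188/3081 c=14269/2054 d=-14269/6162
S(33/4) = 410347/131456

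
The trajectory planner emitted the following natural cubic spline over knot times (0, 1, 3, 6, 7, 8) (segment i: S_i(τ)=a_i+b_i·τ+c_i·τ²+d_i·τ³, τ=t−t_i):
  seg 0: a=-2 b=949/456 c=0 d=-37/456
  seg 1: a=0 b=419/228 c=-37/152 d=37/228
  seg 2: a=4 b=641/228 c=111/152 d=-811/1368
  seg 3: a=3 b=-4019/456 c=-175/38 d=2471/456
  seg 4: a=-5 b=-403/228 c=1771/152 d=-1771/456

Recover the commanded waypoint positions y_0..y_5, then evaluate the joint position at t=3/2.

y_0 = S_0(0) = a_0 = -2
y_1 = S_1(0) = a_1 = 0
y_2 = S_2(0) = a_2 = 4
y_3 = S_3(0) = a_3 = 3
y_4 = S_4(0) = a_4 = -5
y_5 = S_4(1) = 1
t_q=3/2 is in segment 1 (τ=1/2); S_1(τ)=267/304

y_0=-2 y_1=0 y_2=4 y_3=3 y_4=-5 y_5=1
S(3/2) = 267/304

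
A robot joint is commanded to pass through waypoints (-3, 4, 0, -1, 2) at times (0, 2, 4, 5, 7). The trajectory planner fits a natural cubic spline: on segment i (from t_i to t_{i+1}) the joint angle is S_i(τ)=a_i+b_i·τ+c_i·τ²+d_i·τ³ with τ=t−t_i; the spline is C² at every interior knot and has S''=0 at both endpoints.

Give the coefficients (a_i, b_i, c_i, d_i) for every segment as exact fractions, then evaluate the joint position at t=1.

  seg 0: a=-3 b=1295/256 c=0 d=-399/1024
  seg 1: a=4 b=49/128 c=-1197/512 d=587/1024
  seg 2: a=0 b=-535/256 c=141/128 d=-3/256
  seg 3: a=-1 b=5/64 c=273/256 d=-91/512
S(1) = 1709/1024

Δ: Δ0=7/2, Δ1=-2, Δ2=-1, Δ3=3/2
row 1: diag=8, rhs=-33; c'=1/4, d'=-33/8
row 2: denom=6−2·1/4=11/2; d'=(6−2·-33/8)/(11/2)=57/22
row 3: denom=6−1·2/11=64/11; d'=(15−1·57/22)/(64/11)=273/128
back: M3=273/128
back: M2=57/22−2/11·273/128=141/64
back: M1=-33/8−1/4·141/64=-1197/256
M: M0=0, M1=-1197/256, M2=141/64, M3=273/128, M4=0
seg 0: a=-3, c=M0/2=0, d=(M1−M0)/(6·2)=-399/1024, b=Δ0−h0·(2M0+M1)/6=1295/256
seg 1: a=4, c=M1/2=-1197/512, d=(M2−M1)/(6·2)=587/1024, b=Δ1−h1·(2M1+M2)/6=49/128
seg 2: a=0, c=M2/2=141/128, d=(M3−M2)/(6·1)=-3/256, b=Δ2−h2·(2M2+M3)/6=-535/256
seg 3: a=-1, c=M3/2=273/256, d=(M4−M3)/(6·2)=-91/512, b=Δ3−h3·(2M3+M4)/6=5/64
t_q=1 → seg 0, τ=1; S=-3+1295/256·τ+0·τ²+-399/1024·τ³=1709/1024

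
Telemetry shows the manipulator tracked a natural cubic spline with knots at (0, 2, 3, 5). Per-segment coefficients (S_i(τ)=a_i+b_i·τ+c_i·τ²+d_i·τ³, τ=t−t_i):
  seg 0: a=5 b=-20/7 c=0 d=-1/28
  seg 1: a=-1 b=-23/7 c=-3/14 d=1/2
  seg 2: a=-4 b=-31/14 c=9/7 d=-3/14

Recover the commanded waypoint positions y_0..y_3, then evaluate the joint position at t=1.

y_0 = S_0(0) = a_0 = 5
y_1 = S_1(0) = a_1 = -1
y_2 = S_2(0) = a_2 = -4
y_3 = S_2(2) = -5
t_q=1 is in segment 0 (τ=1); S_0(τ)=59/28

y_0=5 y_1=-1 y_2=-4 y_3=-5
S(1) = 59/28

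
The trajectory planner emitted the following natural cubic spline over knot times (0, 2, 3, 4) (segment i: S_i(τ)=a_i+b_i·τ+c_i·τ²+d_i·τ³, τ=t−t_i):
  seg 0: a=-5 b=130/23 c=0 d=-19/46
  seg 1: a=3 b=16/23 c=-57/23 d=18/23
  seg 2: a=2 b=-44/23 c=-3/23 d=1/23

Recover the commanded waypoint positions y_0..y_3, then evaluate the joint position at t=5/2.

y_0 = S_0(0) = a_0 = -5
y_1 = S_1(0) = a_1 = 3
y_2 = S_2(0) = a_2 = 2
y_3 = S_2(1) = 0
t_q=5/2 is in segment 1 (τ=1/2); S_1(τ)=65/23

y_0=-5 y_1=3 y_2=2 y_3=0
S(5/2) = 65/23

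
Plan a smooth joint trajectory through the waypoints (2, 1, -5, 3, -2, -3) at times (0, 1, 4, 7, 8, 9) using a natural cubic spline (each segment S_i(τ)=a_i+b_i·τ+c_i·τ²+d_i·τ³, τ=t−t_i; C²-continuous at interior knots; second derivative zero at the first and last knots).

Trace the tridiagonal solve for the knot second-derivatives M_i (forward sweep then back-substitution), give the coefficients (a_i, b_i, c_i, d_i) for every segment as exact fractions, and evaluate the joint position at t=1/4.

Δ: Δ0=-1, Δ1=-2, Δ2=8/3, Δ3=-5, Δ4=-1
row 1: diag=8, rhs=-6; c'=3/8, d'=-3/4
row 2: denom=12−3·3/8=87/8; d'=(28−3·-3/4)/(87/8)=242/87
row 3: denom=8−3·8/29=208/29; d'=(-46−3·242/87)/(208/29)=-197/26
row 4: denom=4−1·29/208=803/208; d'=(24−1·-197/26)/(803/208)=6568/803
back: M4=6568/803
back: M3=-197/26−29/208·6568/803=-7000/803
back: M2=242/87−8/29·-7000/803=12494/2409
back: M1=-3/4−3/8·12494/2409=-2164/803
M: M0=0, M1=-2164/803, M2=12494/2409, M3=-7000/803, M4=6568/803, M5=0
seg 0: a=2, c=M0/2=0, d=(M1−M0)/(6·1)=-1082/2409, b=Δ0−h0·(2M0+M1)/6=-1327/2409
seg 1: a=1, c=M1/2=-1082/803, d=(M2−M1)/(6·3)=863/1971, b=Δ1−h1·(2M1+M2)/6=-4573/2409
seg 2: a=-5, c=M2/2=6247/2409, d=(M3−M2)/(6·3)=-16747/21681, b=Δ2−h2·(2M2+M3)/6=4430/2409
seg 3: a=3, c=M3/2=-3500/803, d=(M4−M3)/(6·1)=6784/2409, b=Δ3−h3·(2M3+M4)/6=-8329/2409
seg 4: a=-2, c=M4/2=3284/803, d=(M5−M4)/(6·1)=-3284/2409, b=Δ4−h4·(2M4+M5)/6=-8977/2409
t_q=1/4 → seg 0, τ=1/4; S=2+-1327/2409·τ+0·τ²+-1082/2409·τ³=47673/25696

  seg 0: a=2 b=-1327/2409 c=0 d=-1082/2409
  seg 1: a=1 b=-4573/2409 c=-1082/803 d=863/1971
  seg 2: a=-5 b=4430/2409 c=6247/2409 d=-16747/21681
  seg 3: a=3 b=-8329/2409 c=-3500/803 d=6784/2409
  seg 4: a=-2 b=-8977/2409 c=3284/803 d=-3284/2409
S(1/4) = 47673/25696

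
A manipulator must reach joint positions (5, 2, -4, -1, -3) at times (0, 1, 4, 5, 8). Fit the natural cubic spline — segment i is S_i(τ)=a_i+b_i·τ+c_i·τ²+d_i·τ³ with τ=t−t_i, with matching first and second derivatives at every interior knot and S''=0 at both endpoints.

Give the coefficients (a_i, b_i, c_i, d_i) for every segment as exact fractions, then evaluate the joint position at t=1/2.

  seg 0: a=5 b=-307/108 c=0 d=-17/108
  seg 1: a=2 b=-179/54 c=-17/36 d=295/972
  seg 2: a=-4 b=221/108 c=61/27 d=-47/36
  seg 3: a=-1 b=143/54 c=-179/108 d=179/972
S(1/2) = 1025/288

Δ: Δ0=-3, Δ1=-2, Δ2=3, Δ3=-2/3
row 1: diag=8, rhs=6; c'=3/8, d'=3/4
row 2: denom=8−3·3/8=55/8; d'=(30−3·3/4)/(55/8)=222/55
row 3: denom=8−1·8/55=432/55; d'=(-22−1·222/55)/(432/55)=-179/54
back: M3=-179/54
back: M2=222/55−8/55·-179/54=122/27
back: M1=3/4−3/8·122/27=-17/18
M: M0=0, M1=-17/18, M2=122/27, M3=-179/54, M4=0
seg 0: a=5, c=M0/2=0, d=(M1−M0)/(6·1)=-17/108, b=Δ0−h0·(2M0+M1)/6=-307/108
seg 1: a=2, c=M1/2=-17/36, d=(M2−M1)/(6·3)=295/972, b=Δ1−h1·(2M1+M2)/6=-179/54
seg 2: a=-4, c=M2/2=61/27, d=(M3−M2)/(6·1)=-47/36, b=Δ2−h2·(2M2+M3)/6=221/108
seg 3: a=-1, c=M3/2=-179/108, d=(M4−M3)/(6·3)=179/972, b=Δ3−h3·(2M3+M4)/6=143/54
t_q=1/2 → seg 0, τ=1/2; S=5+-307/108·τ+0·τ²+-17/108·τ³=1025/288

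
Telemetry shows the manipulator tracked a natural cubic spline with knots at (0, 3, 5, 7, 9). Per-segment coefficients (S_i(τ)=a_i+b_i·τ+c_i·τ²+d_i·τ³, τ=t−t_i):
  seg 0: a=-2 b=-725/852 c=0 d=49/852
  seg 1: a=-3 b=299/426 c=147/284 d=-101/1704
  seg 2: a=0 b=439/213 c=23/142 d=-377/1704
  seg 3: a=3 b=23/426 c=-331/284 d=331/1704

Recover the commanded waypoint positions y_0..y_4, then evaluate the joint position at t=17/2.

y_0 = S_0(0) = a_0 = -2
y_1 = S_1(0) = a_1 = -3
y_2 = S_2(0) = a_2 = 0
y_3 = S_3(0) = a_3 = 3
y_4 = S_3(2) = 0
t_q=17/2 is in segment 3 (τ=3/2); S_3(τ)=5063/4544

y_0=-2 y_1=-3 y_2=0 y_3=3 y_4=0
S(17/2) = 5063/4544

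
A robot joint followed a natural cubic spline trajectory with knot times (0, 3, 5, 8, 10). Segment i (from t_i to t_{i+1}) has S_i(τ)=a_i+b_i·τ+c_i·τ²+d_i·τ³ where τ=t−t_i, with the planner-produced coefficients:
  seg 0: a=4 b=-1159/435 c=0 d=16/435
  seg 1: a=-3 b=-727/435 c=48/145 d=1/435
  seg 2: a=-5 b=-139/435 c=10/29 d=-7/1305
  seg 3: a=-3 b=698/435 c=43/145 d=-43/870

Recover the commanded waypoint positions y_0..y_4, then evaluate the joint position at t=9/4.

y_0 = S_0(0) = a_0 = 4
y_1 = S_1(0) = a_1 = -3
y_2 = S_2(0) = a_2 = -5
y_3 = S_3(0) = a_3 = -3
y_4 = S_3(2) = 1
t_q=9/4 is in segment 0 (τ=9/4); S_0(τ)=-457/290

y_0=4 y_1=-3 y_2=-5 y_3=-3 y_4=1
S(9/4) = -457/290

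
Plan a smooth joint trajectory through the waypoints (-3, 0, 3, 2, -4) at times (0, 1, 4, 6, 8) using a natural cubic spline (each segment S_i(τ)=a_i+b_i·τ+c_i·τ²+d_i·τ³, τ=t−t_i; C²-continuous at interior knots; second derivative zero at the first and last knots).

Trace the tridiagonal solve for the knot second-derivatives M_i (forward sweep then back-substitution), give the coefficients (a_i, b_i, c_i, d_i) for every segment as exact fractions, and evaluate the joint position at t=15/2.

  seg 0: a=-3 b=1739/536 c=0 d=-131/536
  seg 1: a=0 b=673/268 c=-393/536 d=41/536
  seg 2: a=3 b=95/536 c=-3/67 d=-315/2144
  seg 3: a=2 b=-473/268 c=-993/1072 d=331/2144
S(15/2) = -37915/17152

Δ: Δ0=3, Δ1=1, Δ2=-1/2, Δ3=-3
row 1: diag=8, rhs=-12; c'=3/8, d'=-3/2
row 2: denom=10−3·3/8=71/8; d'=(-9−3·-3/2)/(71/8)=-36/71
row 3: denom=8−2·16/71=536/71; d'=(-15−2·-36/71)/(536/71)=-993/536
back: M3=-993/536
back: M2=-36/71−16/71·-993/536=-6/67
back: M1=-3/2−3/8·-6/67=-393/268
M: M0=0, M1=-393/268, M2=-6/67, M3=-993/536, M4=0
seg 0: a=-3, c=M0/2=0, d=(M1−M0)/(6·1)=-131/536, b=Δ0−h0·(2M0+M1)/6=1739/536
seg 1: a=0, c=M1/2=-393/536, d=(M2−M1)/(6·3)=41/536, b=Δ1−h1·(2M1+M2)/6=673/268
seg 2: a=3, c=M2/2=-3/67, d=(M3−M2)/(6·2)=-315/2144, b=Δ2−h2·(2M2+M3)/6=95/536
seg 3: a=2, c=M3/2=-993/1072, d=(M4−M3)/(6·2)=331/2144, b=Δ3−h3·(2M3+M4)/6=-473/268
t_q=15/2 → seg 3, τ=3/2; S=2+-473/268·τ+-993/1072·τ²+331/2144·τ³=-37915/17152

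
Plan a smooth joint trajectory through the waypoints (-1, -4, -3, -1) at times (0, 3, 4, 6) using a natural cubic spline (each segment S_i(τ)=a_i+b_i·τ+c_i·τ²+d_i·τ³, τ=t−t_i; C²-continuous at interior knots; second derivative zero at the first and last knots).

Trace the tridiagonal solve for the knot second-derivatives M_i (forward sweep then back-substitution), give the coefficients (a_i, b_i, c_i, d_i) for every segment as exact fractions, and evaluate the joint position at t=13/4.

  seg 0: a=-1 b=-83/47 c=0 d=4/47
  seg 1: a=-4 b=25/47 c=36/47 d=-14/47
  seg 2: a=-3 b=55/47 c=-6/47 d=1/47
S(13/4) = -5751/1504

Δ: Δ0=-1, Δ1=1, Δ2=1
row 1: diag=8, rhs=12; c'=1/8, d'=3/2
row 2: denom=6−1·1/8=47/8; d'=(0−1·3/2)/(47/8)=-12/47
back: M2=-12/47
back: M1=3/2−1/8·-12/47=72/47
M: M0=0, M1=72/47, M2=-12/47, M3=0
seg 0: a=-1, c=M0/2=0, d=(M1−M0)/(6·3)=4/47, b=Δ0−h0·(2M0+M1)/6=-83/47
seg 1: a=-4, c=M1/2=36/47, d=(M2−M1)/(6·1)=-14/47, b=Δ1−h1·(2M1+M2)/6=25/47
seg 2: a=-3, c=M2/2=-6/47, d=(M3−M2)/(6·2)=1/47, b=Δ2−h2·(2M2+M3)/6=55/47
t_q=13/4 → seg 1, τ=1/4; S=-4+25/47·τ+36/47·τ²+-14/47·τ³=-5751/1504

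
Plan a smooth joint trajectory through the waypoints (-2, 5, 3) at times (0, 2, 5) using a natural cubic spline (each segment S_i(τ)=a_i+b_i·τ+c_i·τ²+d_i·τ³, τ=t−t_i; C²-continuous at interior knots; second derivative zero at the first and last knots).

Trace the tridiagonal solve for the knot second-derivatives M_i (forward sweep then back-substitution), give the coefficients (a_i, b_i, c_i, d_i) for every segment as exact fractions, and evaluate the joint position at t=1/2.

  seg 0: a=-2 b=13/3 c=0 d=-5/24
  seg 1: a=5 b=11/6 c=-5/4 d=5/36
S(1/2) = 9/64

Δ: Δ0=7/2, Δ1=-2/3
row 1: diag=10, rhs=-25; c'=3/10, d'=-5/2
back: M1=-5/2
M: M0=0, M1=-5/2, M2=0
seg 0: a=-2, c=M0/2=0, d=(M1−M0)/(6·2)=-5/24, b=Δ0−h0·(2M0+M1)/6=13/3
seg 1: a=5, c=M1/2=-5/4, d=(M2−M1)/(6·3)=5/36, b=Δ1−h1·(2M1+M2)/6=11/6
t_q=1/2 → seg 0, τ=1/2; S=-2+13/3·τ+0·τ²+-5/24·τ³=9/64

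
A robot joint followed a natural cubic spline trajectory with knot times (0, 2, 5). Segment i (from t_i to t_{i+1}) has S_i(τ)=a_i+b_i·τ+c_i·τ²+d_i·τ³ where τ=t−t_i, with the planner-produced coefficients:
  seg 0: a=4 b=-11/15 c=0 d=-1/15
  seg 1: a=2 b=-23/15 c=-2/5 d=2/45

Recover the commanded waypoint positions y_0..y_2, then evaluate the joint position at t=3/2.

y_0 = S_0(0) = a_0 = 4
y_1 = S_1(0) = a_1 = 2
y_2 = S_1(3) = -5
t_q=3/2 is in segment 0 (τ=3/2); S_0(τ)=107/40

y_0=4 y_1=2 y_2=-5
S(3/2) = 107/40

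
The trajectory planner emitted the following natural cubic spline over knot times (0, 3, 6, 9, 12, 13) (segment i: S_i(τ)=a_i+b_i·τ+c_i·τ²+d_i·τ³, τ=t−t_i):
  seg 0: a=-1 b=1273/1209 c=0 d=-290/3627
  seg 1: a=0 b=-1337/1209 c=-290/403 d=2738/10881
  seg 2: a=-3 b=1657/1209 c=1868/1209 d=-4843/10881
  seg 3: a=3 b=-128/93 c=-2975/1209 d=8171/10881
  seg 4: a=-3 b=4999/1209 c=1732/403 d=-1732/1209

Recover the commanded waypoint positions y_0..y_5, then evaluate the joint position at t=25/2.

y_0 = S_0(0) = a_0 = -1
y_1 = S_1(0) = a_1 = 0
y_2 = S_2(0) = a_2 = -3
y_3 = S_3(0) = a_3 = 3
y_4 = S_4(0) = a_4 = -3
y_5 = S_4(1) = 4
t_q=25/2 is in segment 4 (τ=1/2); S_4(τ)=-15/403

y_0=-1 y_1=0 y_2=-3 y_3=3 y_4=-3 y_5=4
S(25/2) = -15/403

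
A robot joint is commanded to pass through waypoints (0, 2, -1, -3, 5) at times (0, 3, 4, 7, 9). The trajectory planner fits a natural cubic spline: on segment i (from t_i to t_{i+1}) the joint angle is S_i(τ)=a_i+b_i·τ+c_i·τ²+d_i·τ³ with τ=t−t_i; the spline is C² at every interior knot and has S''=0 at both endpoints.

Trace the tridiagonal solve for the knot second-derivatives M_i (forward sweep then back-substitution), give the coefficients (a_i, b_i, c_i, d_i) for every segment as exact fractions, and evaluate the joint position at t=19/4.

  seg 0: a=0 b=1181/558 c=0 d=-809/5022
  seg 1: a=2 b=-623/279 c=-809/558 d=127/186
  seg 2: a=-1 b=-1721/558 c=167/279 d=347/5022
  seg 3: a=-3 b=662/279 c=227/186 d=-227/1116
S(19/4) = -11695/3968

Δ: Δ0=2/3, Δ1=-3, Δ2=-2/3, Δ3=4
row 1: diag=8, rhs=-22; c'=1/8, d'=-11/4
row 2: denom=8−1·1/8=63/8; d'=(14−1·-11/4)/(63/8)=134/63
row 3: denom=10−3·8/21=62/7; d'=(28−3·134/63)/(62/7)=227/93
back: M3=227/93
back: M2=134/63−8/21·227/93=334/279
back: M1=-11/4−1/8·334/279=-809/279
M: M0=0, M1=-809/279, M2=334/279, M3=227/93, M4=0
seg 0: a=0, c=M0/2=0, d=(M1−M0)/(6·3)=-809/5022, b=Δ0−h0·(2M0+M1)/6=1181/558
seg 1: a=2, c=M1/2=-809/558, d=(M2−M1)/(6·1)=127/186, b=Δ1−h1·(2M1+M2)/6=-623/279
seg 2: a=-1, c=M2/2=167/279, d=(M3−M2)/(6·3)=347/5022, b=Δ2−h2·(2M2+M3)/6=-1721/558
seg 3: a=-3, c=M3/2=227/186, d=(M4−M3)/(6·2)=-227/1116, b=Δ3−h3·(2M3+M4)/6=662/279
t_q=19/4 → seg 2, τ=3/4; S=-1+-1721/558·τ+167/279·τ²+347/5022·τ³=-11695/3968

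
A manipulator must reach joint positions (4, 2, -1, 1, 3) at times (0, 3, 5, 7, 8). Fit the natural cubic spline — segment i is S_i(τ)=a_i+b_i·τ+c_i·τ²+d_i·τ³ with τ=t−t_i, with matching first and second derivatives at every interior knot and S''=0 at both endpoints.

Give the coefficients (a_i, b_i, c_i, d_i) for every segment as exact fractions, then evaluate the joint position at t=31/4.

  seg 0: a=4 b=-67/312 c=0 d=-47/936
  seg 1: a=2 b=-245/156 c=-47/104 d=19/78
  seg 2: a=-1 b=-71/156 c=105/104 d=-11/78
  seg 3: a=1 b=295/156 c=17/104 d=-17/312
S(31/4) = 16555/6656

Δ: Δ0=-2/3, Δ1=-3/2, Δ2=1, Δ3=2
row 1: diag=10, rhs=-5; c'=1/5, d'=-1/2
row 2: denom=8−2·1/5=38/5; d'=(15−2·-1/2)/(38/5)=40/19
row 3: denom=6−2·5/19=104/19; d'=(6−2·40/19)/(104/19)=17/52
back: M3=17/52
back: M2=40/19−5/19·17/52=105/52
back: M1=-1/2−1/5·105/52=-47/52
M: M0=0, M1=-47/52, M2=105/52, M3=17/52, M4=0
seg 0: a=4, c=M0/2=0, d=(M1−M0)/(6·3)=-47/936, b=Δ0−h0·(2M0+M1)/6=-67/312
seg 1: a=2, c=M1/2=-47/104, d=(M2−M1)/(6·2)=19/78, b=Δ1−h1·(2M1+M2)/6=-245/156
seg 2: a=-1, c=M2/2=105/104, d=(M3−M2)/(6·2)=-11/78, b=Δ2−h2·(2M2+M3)/6=-71/156
seg 3: a=1, c=M3/2=17/104, d=(M4−M3)/(6·1)=-17/312, b=Δ3−h3·(2M3+M4)/6=295/156
t_q=31/4 → seg 3, τ=3/4; S=1+295/156·τ+17/104·τ²+-17/312·τ³=16555/6656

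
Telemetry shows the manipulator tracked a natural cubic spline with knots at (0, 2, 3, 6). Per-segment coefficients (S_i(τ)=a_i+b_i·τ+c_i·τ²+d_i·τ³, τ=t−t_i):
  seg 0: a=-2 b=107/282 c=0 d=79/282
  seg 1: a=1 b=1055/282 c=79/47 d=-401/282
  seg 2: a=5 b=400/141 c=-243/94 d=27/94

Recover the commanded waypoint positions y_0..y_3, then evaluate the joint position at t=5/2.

y_0=-2 y_1=1 y_2=5 y_3=-2
S(5/2) = 2341/752

y_0 = S_0(0) = a_0 = -2
y_1 = S_1(0) = a_1 = 1
y_2 = S_2(0) = a_2 = 5
y_3 = S_2(3) = -2
t_q=5/2 is in segment 1 (τ=1/2); S_1(τ)=2341/752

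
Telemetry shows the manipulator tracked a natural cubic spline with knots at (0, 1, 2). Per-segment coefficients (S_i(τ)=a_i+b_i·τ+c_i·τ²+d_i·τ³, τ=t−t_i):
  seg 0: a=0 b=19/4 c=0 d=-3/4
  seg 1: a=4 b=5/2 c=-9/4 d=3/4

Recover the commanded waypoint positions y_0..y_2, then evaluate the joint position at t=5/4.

y_0=0 y_1=4 y_2=5
S(5/4) = 1151/256

y_0 = S_0(0) = a_0 = 0
y_1 = S_1(0) = a_1 = 4
y_2 = S_1(1) = 5
t_q=5/4 is in segment 1 (τ=1/4); S_1(τ)=1151/256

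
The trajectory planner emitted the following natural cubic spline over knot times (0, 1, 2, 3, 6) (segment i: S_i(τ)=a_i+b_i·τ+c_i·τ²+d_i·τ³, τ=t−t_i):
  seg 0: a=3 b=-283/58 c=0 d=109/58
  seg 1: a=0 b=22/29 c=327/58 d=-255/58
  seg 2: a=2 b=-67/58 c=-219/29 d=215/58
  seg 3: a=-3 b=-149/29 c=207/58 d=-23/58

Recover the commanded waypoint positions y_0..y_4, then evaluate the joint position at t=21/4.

y_0=3 y_1=0 y_2=2 y_3=-3 y_4=3
S(21/4) = -3747/3712

y_0 = S_0(0) = a_0 = 3
y_1 = S_1(0) = a_1 = 0
y_2 = S_2(0) = a_2 = 2
y_3 = S_3(0) = a_3 = -3
y_4 = S_3(3) = 3
t_q=21/4 is in segment 3 (τ=9/4); S_3(τ)=-3747/3712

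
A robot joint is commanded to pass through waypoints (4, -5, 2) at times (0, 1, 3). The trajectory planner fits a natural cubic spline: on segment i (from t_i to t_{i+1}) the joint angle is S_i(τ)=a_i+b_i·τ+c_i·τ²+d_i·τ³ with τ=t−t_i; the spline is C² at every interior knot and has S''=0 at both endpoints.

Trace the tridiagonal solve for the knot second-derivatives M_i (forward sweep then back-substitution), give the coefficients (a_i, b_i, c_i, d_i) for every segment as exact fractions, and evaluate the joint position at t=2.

  seg 0: a=4 b=-133/12 c=0 d=25/12
  seg 1: a=-5 b=-29/6 c=25/4 d=-25/24
S(2) = -37/8

Δ: Δ0=-9, Δ1=7/2
row 1: diag=6, rhs=75; c'=1/3, d'=25/2
back: M1=25/2
M: M0=0, M1=25/2, M2=0
seg 0: a=4, c=M0/2=0, d=(M1−M0)/(6·1)=25/12, b=Δ0−h0·(2M0+M1)/6=-133/12
seg 1: a=-5, c=M1/2=25/4, d=(M2−M1)/(6·2)=-25/24, b=Δ1−h1·(2M1+M2)/6=-29/6
t_q=2 → seg 1, τ=1; S=-5+-29/6·τ+25/4·τ²+-25/24·τ³=-37/8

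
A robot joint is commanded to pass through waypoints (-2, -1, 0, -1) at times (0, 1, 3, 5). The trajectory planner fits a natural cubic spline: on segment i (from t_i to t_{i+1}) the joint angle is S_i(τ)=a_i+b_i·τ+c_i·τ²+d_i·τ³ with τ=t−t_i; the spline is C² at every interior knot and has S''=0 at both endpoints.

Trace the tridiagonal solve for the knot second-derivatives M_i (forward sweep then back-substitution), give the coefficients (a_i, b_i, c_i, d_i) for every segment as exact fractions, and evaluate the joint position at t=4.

Δ: Δ0=1, Δ1=1/2, Δ2=-1/2
row 1: diag=6, rhs=-3; c'=1/3, d'=-1/2
row 2: denom=8−2·1/3=22/3; d'=(-6−2·-1/2)/(22/3)=-15/22
back: M2=-15/22
back: M1=-1/2−1/3·-15/22=-3/11
M: M0=0, M1=-3/11, M2=-15/22, M3=0
seg 0: a=-2, c=M0/2=0, d=(M1−M0)/(6·1)=-1/22, b=Δ0−h0·(2M0+M1)/6=23/22
seg 1: a=-1, c=M1/2=-3/22, d=(M2−M1)/(6·2)=-3/88, b=Δ1−h1·(2M1+M2)/6=10/11
seg 2: a=0, c=M2/2=-15/44, d=(M3−M2)/(6·2)=5/88, b=Δ2−h2·(2M2+M3)/6=-1/22
t_q=4 → seg 2, τ=1; S=0+-1/22·τ+-15/44·τ²+5/88·τ³=-29/88

  seg 0: a=-2 b=23/22 c=0 d=-1/22
  seg 1: a=-1 b=10/11 c=-3/22 d=-3/88
  seg 2: a=0 b=-1/22 c=-15/44 d=5/88
S(4) = -29/88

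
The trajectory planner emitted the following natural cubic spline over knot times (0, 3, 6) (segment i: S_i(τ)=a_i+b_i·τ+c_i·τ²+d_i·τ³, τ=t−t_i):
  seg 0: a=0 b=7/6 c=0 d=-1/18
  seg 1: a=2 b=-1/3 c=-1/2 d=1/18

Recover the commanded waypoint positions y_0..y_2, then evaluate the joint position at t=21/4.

y_0 = S_0(0) = a_0 = 0
y_1 = S_1(0) = a_1 = 2
y_2 = S_1(3) = -2
t_q=21/4 is in segment 1 (τ=9/4); S_1(τ)=-83/128

y_0=0 y_1=2 y_2=-2
S(21/4) = -83/128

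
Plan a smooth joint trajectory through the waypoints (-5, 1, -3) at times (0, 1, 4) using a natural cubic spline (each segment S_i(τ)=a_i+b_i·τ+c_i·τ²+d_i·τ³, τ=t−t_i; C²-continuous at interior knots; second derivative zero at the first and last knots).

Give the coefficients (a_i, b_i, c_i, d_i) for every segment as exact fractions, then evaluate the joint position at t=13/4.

Δ: Δ0=6, Δ1=-4/3
row 1: diag=8, rhs=-44; c'=3/8, d'=-11/2
back: M1=-11/2
M: M0=0, M1=-11/2, M2=0
seg 0: a=-5, c=M0/2=0, d=(M1−M0)/(6·1)=-11/12, b=Δ0−h0·(2M0+M1)/6=83/12
seg 1: a=1, c=M1/2=-11/4, d=(M2−M1)/(6·3)=11/36, b=Δ1−h1·(2M1+M2)/6=25/6
t_q=13/4 → seg 1, τ=9/4; S=1+25/6·τ+-11/4·τ²+11/36·τ³=-17/256

  seg 0: a=-5 b=83/12 c=0 d=-11/12
  seg 1: a=1 b=25/6 c=-11/4 d=11/36
S(13/4) = -17/256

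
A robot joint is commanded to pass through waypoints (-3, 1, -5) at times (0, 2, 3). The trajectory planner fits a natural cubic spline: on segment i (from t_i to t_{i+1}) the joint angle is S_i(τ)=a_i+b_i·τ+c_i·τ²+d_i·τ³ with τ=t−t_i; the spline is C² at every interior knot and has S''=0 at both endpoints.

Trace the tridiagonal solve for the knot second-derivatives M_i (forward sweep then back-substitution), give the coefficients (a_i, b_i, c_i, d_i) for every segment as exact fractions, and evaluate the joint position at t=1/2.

Δ: Δ0=2, Δ1=-6
row 1: diag=6, rhs=-48; c'=1/6, d'=-8
back: M1=-8
M: M0=0, M1=-8, M2=0
seg 0: a=-3, c=M0/2=0, d=(M1−M0)/(6·2)=-2/3, b=Δ0−h0·(2M0+M1)/6=14/3
seg 1: a=1, c=M1/2=-4, d=(M2−M1)/(6·1)=4/3, b=Δ1−h1·(2M1+M2)/6=-10/3
t_q=1/2 → seg 0, τ=1/2; S=-3+14/3·τ+0·τ²+-2/3·τ³=-3/4

  seg 0: a=-3 b=14/3 c=0 d=-2/3
  seg 1: a=1 b=-10/3 c=-4 d=4/3
S(1/2) = -3/4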